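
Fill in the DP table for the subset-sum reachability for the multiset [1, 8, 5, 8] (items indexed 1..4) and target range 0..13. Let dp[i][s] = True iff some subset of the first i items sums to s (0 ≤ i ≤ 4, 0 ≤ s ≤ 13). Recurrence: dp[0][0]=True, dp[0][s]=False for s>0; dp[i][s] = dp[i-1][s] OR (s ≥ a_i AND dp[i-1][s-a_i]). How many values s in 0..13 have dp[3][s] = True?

i\s   0   1   2   3   4   5   6   7   8   9  10  11  12  13
  0   T   F   F   F   F   F   F   F   F   F   F   F   F   F
  1   T   T   F   F   F   F   F   F   F   F   F   F   F   F
  2   T   T   F   F   F   F   F   F   T   T   F   F   F   F
  3   T   T   F   F   F   T   T   F   T   T   F   F   F   T
  4   T   T   F   F   F   T   T   F   T   T   F   F   F   T

7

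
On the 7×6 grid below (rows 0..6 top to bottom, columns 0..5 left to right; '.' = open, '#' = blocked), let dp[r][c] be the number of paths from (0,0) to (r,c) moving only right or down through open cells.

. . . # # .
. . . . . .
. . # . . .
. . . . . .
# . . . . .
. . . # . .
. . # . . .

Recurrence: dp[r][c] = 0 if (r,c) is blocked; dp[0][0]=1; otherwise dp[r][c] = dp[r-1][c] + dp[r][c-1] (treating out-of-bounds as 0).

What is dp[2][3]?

r\c   0   1   2   3   4   5
  0   1   1   1   0   0   0
  1   1   2   3   3   3   3
  2   1   3   0   3   6   9
  3   1   4   4   7  13  22
  4   0   4   8  15  28  50
  5   0   4  12   0  28  78
  6   0   4   0   0  28 106

3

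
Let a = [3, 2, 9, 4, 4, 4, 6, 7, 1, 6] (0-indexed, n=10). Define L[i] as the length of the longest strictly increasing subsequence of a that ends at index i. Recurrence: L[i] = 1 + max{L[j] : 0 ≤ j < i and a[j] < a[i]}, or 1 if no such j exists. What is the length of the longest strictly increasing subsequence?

   i    0    1    2    3    4    5    6    7    8    9
a[i]    3    2    9    4    4    4    6    7    1    6
L[i]    1    1    2    2    2    2    3    4    1    3

4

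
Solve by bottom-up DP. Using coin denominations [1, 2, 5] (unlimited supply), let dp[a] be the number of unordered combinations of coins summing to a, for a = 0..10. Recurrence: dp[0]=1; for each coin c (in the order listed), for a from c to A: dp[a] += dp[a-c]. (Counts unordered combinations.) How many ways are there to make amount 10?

after  coin     0     1     2     3     4     5     6     7     8     9    10
          1     1     1     1     1     1     1     1     1     1     1     1
          2     1     1     2     2     3     3     4     4     5     5     6
          5     1     1     2     2     3     4     5     6     7     8    10

10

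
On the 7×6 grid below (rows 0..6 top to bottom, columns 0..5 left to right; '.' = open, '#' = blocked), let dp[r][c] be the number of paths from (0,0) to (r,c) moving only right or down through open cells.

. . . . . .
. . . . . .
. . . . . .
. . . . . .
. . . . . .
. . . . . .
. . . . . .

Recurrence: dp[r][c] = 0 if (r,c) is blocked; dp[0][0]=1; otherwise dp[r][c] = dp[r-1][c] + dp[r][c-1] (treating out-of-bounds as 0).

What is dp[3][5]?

r\c   0   1   2   3   4   5
  0   1   1   1   1   1   1
  1   1   2   3   4   5   6
  2   1   3   6  10  15  21
  3   1   4  10  20  35  56
  4   1   5  15  35  70 126
  5   1   6  21  56 126 252
  6   1   7  28  84 210 462

56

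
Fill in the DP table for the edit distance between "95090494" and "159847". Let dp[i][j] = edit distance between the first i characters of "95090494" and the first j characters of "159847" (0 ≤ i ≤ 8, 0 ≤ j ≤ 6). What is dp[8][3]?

   ''  1  5  9  8  4  7
''  0  1  2  3  4  5  6
 9  1  1  2  2  3  4  5
 5  2  2  1  2  3  4  5
 0  3  3  2  2  3  4  5
 9  4  4  3  2  3  4  5
 0  5  5  4  3  3  4  5
 4  6  6  5  4  4  3  4
 9  7  7  6  5  5  4  4
 4  8  8  7  6  6  5  5

6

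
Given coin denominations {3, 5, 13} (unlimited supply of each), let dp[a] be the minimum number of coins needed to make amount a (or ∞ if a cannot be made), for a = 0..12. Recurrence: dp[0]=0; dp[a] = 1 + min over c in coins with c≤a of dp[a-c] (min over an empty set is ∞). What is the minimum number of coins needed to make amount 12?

 a  0  1  2  3  4  5  6  7  8  9 10 11 12
dp  0  -  -  1  -  1  2  -  2  3  2  3  4
(- denotes ∞ / unreachable)

4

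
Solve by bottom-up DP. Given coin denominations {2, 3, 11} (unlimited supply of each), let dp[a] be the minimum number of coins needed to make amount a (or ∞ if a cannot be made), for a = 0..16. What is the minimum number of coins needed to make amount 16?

3

 a  0  1  2  3  4  5  6  7  8  9 10 11 12 13 14 15 16
dp  0  -  1  1  2  2  2  3  3  3  4  1  4  2  2  3  3
(- denotes ∞ / unreachable)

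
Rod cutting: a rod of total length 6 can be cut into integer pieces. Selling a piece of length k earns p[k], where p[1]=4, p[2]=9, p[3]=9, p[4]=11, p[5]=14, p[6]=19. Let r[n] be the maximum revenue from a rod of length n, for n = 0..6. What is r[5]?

   n    0    1    2    3    4    5    6
r[n]    0    4    9   13   18   22   27

22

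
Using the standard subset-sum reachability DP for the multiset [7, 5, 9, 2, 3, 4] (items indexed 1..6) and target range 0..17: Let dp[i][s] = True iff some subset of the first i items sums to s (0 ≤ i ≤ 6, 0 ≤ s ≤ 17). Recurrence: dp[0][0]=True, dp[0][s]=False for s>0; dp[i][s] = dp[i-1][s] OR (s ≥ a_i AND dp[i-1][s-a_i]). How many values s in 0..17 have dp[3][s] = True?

7

i\s   0   1   2   3   4   5   6   7   8   9  10  11  12  13  14  15  16  17
  0   T   F   F   F   F   F   F   F   F   F   F   F   F   F   F   F   F   F
  1   T   F   F   F   F   F   F   T   F   F   F   F   F   F   F   F   F   F
  2   T   F   F   F   F   T   F   T   F   F   F   F   T   F   F   F   F   F
  3   T   F   F   F   F   T   F   T   F   T   F   F   T   F   T   F   T   F
  4   T   F   T   F   F   T   F   T   F   T   F   T   T   F   T   F   T   F
  5   T   F   T   T   F   T   F   T   T   T   T   T   T   F   T   T   T   T
  6   T   F   T   T   T   T   T   T   T   T   T   T   T   T   T   T   T   T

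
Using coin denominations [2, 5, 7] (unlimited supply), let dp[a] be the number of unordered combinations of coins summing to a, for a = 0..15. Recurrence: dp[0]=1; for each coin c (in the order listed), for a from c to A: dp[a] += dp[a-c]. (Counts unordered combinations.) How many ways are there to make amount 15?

after  coin     0     1     2     3     4     5     6     7     8     9    10    11    12    13    14    15
          2     1     0     1     0     1     0     1     0     1     0     1     0     1     0     1     0
          5     1     0     1     0     1     1     1     1     1     1     2     1     2     1     2     2
          7     1     0     1     0     1     1     1     2     1     2     2     2     3     2     4     3

3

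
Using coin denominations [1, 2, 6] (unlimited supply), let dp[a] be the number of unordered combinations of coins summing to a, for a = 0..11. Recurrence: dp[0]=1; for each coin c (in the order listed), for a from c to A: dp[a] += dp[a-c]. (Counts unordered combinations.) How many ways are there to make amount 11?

after  coin     0     1     2     3     4     5     6     7     8     9    10    11
          1     1     1     1     1     1     1     1     1     1     1     1     1
          2     1     1     2     2     3     3     4     4     5     5     6     6
          6     1     1     2     2     3     3     5     5     7     7     9     9

9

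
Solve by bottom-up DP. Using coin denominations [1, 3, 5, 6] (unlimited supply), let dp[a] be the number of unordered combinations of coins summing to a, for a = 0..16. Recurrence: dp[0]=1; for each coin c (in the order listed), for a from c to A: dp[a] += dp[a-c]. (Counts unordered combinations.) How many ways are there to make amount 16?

after  coin     0     1     2     3     4     5     6     7     8     9    10    11    12    13    14    15    16
          1     1     1     1     1     1     1     1     1     1     1     1     1     1     1     1     1     1
          3     1     1     1     2     2     2     3     3     3     4     4     4     5     5     5     6     6
          5     1     1     1     2     2     3     4     4     5     6     7     8     9    10    11    13    14
          6     1     1     1     2     2     3     5     5     6     8     9    11    14    15    17    21    23

23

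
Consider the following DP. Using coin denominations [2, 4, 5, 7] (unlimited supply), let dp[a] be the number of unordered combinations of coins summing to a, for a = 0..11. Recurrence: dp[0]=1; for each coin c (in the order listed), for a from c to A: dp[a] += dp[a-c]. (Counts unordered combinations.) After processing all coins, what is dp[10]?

after  coin     0     1     2     3     4     5     6     7     8     9    10    11
          2     1     0     1     0     1     0     1     0     1     0     1     0
          4     1     0     1     0     2     0     2     0     3     0     3     0
          5     1     0     1     0     2     1     2     1     3     2     4     2
          7     1     0     1     0     2     1     2     2     3     3     4     4

4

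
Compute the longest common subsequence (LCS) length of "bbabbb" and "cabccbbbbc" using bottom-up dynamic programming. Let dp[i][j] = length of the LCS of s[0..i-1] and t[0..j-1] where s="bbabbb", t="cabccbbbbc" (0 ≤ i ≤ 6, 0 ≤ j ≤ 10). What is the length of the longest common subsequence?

5

   ''  c  a  b  c  c  b  b  b  b  c
''  0  0  0  0  0  0  0  0  0  0  0
 b  0  0  0  1  1  1  1  1  1  1  1
 b  0  0  0  1  1  1  2  2  2  2  2
 a  0  0  1  1  1  1  2  2  2  2  2
 b  0  0  1  2  2  2  2  3  3  3  3
 b  0  0  1  2  2  2  3  3  4  4  4
 b  0  0  1  2  2  2  3  4  4  5  5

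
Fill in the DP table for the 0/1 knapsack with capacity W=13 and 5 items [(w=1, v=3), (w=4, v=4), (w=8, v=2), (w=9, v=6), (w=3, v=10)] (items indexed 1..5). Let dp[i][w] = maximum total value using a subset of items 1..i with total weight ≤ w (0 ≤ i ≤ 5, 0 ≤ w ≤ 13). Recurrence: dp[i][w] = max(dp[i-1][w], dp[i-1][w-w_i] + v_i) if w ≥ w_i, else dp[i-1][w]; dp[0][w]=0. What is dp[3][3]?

3

i\w   0   1   2   3   4   5   6   7   8   9  10  11  12  13
  0   0   0   0   0   0   0   0   0   0   0   0   0   0   0
  1   0   3   3   3   3   3   3   3   3   3   3   3   3   3
  2   0   3   3   3   4   7   7   7   7   7   7   7   7   7
  3   0   3   3   3   4   7   7   7   7   7   7   7   7   9
  4   0   3   3   3   4   7   7   7   7   7   9   9   9  10
  5   0   3   3  10  13  13  13  14  17  17  17  17  17  19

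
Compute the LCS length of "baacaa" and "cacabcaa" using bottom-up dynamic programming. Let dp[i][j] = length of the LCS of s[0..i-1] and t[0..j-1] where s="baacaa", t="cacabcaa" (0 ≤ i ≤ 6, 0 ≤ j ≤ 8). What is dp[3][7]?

2

   ''  c  a  c  a  b  c  a  a
''  0  0  0  0  0  0  0  0  0
 b  0  0  0  0  0  1  1  1  1
 a  0  0  1  1  1  1  1  2  2
 a  0  0  1  1  2  2  2  2  3
 c  0  1  1  2  2  2  3  3  3
 a  0  1  2  2  3  3  3  4  4
 a  0  1  2  2  3  3  3  4  5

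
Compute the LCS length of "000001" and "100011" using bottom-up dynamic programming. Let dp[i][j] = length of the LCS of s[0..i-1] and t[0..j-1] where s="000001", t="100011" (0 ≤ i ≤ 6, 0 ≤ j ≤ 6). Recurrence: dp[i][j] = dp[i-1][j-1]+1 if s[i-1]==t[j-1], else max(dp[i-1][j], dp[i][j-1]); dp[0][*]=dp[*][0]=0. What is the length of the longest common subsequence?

4

   ''  1  0  0  0  1  1
''  0  0  0  0  0  0  0
 0  0  0  1  1  1  1  1
 0  0  0  1  2  2  2  2
 0  0  0  1  2  3  3  3
 0  0  0  1  2  3  3  3
 0  0  0  1  2  3  3  3
 1  0  1  1  2  3  4  4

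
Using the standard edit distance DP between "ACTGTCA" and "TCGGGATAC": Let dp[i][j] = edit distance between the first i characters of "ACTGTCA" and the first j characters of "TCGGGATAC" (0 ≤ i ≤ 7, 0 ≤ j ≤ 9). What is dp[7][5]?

   ''  T  C  G  G  G  A  T  A  C
''  0  1  2  3  4  5  6  7  8  9
 A  1  1  2  3  4  5  5  6  7  8
 C  2  2  1  2  3  4  5  6  7  7
 T  3  2  2  2  3  4  5  5  6  7
 G  4  3  3  2  2  3  4  5  6  7
 T  5  4  4  3  3  3  4  4  5  6
 C  6  5  4  4  4  4  4  5  5  5
 A  7  6  5  5  5  5  4  5  5  6

5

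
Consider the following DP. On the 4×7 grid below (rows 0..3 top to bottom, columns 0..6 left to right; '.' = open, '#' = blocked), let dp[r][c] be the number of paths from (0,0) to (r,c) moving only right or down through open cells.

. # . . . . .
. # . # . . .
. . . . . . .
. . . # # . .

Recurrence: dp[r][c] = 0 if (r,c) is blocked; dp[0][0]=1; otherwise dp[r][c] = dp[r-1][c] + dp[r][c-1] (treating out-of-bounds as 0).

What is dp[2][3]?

r\c   0   1   2   3   4   5   6
  0   1   0   0   0   0   0   0
  1   1   0   0   0   0   0   0
  2   1   1   1   1   1   1   1
  3   1   2   3   0   0   1   2

1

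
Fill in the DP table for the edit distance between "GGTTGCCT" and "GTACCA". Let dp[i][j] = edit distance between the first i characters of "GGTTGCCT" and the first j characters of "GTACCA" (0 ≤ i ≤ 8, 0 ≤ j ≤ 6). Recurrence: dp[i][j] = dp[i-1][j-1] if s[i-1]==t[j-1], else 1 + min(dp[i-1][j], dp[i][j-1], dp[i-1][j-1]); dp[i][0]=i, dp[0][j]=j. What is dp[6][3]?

4

   ''  G  T  A  C  C  A
''  0  1  2  3  4  5  6
 G  1  0  1  2  3  4  5
 G  2  1  1  2  3  4  5
 T  3  2  1  2  3  4  5
 T  4  3  2  2  3  4  5
 G  5  4  3  3  3  4  5
 C  6  5  4  4  3  3  4
 C  7  6  5  5  4  3  4
 T  8  7  6  6  5  4  4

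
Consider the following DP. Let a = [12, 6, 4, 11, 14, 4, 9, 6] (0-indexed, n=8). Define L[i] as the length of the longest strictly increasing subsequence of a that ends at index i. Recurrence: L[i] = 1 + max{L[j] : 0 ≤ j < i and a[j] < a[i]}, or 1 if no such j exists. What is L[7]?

   i    0    1    2    3    4    5    6    7
a[i]   12    6    4   11   14    4    9    6
L[i]    1    1    1    2    3    1    2    2

2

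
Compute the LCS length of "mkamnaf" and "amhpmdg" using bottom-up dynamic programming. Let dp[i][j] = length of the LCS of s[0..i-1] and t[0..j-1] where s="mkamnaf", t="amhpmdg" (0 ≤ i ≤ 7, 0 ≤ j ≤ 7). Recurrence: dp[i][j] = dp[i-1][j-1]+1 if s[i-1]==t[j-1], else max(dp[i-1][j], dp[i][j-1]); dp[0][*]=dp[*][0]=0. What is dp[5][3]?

2

   ''  a  m  h  p  m  d  g
''  0  0  0  0  0  0  0  0
 m  0  0  1  1  1  1  1  1
 k  0  0  1  1  1  1  1  1
 a  0  1  1  1  1  1  1  1
 m  0  1  2  2  2  2  2  2
 n  0  1  2  2  2  2  2  2
 a  0  1  2  2  2  2  2  2
 f  0  1  2  2  2  2  2  2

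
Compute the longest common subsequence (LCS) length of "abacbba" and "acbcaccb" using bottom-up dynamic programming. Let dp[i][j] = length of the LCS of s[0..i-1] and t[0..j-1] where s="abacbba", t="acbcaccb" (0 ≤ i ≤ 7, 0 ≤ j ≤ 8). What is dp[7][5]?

   ''  a  c  b  c  a  c  c  b
''  0  0  0  0  0  0  0  0  0
 a  0  1  1  1  1  1  1  1  1
 b  0  1  1  2  2  2  2  2  2
 a  0  1  1  2  2  3  3  3  3
 c  0  1  2  2  3  3  4  4  4
 b  0  1  2  3  3  3  4  4  5
 b  0  1  2  3  3  3  4  4  5
 a  0  1  2  3  3  4  4  4  5

4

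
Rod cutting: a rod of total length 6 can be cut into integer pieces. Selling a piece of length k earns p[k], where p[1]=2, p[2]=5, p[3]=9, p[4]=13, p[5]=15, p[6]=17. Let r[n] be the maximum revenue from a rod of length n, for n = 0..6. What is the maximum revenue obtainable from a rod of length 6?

18

   n    0    1    2    3    4    5    6
r[n]    0    2    5    9   13   15   18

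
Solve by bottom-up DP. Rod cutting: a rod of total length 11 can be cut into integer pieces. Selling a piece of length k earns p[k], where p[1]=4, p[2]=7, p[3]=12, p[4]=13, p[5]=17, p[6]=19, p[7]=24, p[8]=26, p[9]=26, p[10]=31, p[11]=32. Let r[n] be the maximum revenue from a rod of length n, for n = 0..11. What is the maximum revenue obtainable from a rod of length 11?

   n    0    1    2    3    4    5    6    7    8    9   10   11
r[n]    0    4    8   12   16   20   24   28   32   36   40   44

44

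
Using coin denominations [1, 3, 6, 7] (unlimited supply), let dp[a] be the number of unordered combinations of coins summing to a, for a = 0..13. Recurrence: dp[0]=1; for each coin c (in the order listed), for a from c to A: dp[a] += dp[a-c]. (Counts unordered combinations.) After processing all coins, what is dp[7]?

5

after  coin     0     1     2     3     4     5     6     7     8     9    10    11    12    13
          1     1     1     1     1     1     1     1     1     1     1     1     1     1     1
          3     1     1     1     2     2     2     3     3     3     4     4     4     5     5
          6     1     1     1     2     2     2     4     4     4     6     6     6     9     9
          7     1     1     1     2     2     2     4     5     5     7     8     8    11    13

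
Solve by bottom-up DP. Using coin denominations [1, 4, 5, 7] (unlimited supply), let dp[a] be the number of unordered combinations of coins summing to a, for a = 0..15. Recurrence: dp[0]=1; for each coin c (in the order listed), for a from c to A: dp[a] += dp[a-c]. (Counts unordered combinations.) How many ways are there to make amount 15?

15

after  coin     0     1     2     3     4     5     6     7     8     9    10    11    12    13    14    15
          1     1     1     1     1     1     1     1     1     1     1     1     1     1     1     1     1
          4     1     1     1     1     2     2     2     2     3     3     3     3     4     4     4     4
          5     1     1     1     1     2     3     3     3     4     5     6     6     7     8     9    10
          7     1     1     1     1     2     3     3     4     5     6     7     8    10    11    13    15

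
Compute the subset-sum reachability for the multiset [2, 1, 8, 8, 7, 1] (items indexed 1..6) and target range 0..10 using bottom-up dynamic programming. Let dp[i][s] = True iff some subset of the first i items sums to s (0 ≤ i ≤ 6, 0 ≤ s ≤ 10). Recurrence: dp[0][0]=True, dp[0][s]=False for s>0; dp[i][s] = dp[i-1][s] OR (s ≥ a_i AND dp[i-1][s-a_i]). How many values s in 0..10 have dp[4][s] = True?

i\s   0   1   2   3   4   5   6   7   8   9  10
  0   T   F   F   F   F   F   F   F   F   F   F
  1   T   F   T   F   F   F   F   F   F   F   F
  2   T   T   T   T   F   F   F   F   F   F   F
  3   T   T   T   T   F   F   F   F   T   T   T
  4   T   T   T   T   F   F   F   F   T   T   T
  5   T   T   T   T   F   F   F   T   T   T   T
  6   T   T   T   T   T   F   F   T   T   T   T

7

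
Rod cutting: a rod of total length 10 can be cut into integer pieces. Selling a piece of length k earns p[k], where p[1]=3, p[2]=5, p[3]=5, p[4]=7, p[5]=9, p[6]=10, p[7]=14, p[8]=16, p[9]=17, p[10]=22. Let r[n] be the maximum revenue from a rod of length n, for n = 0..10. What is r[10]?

   n    0    1    2    3    4    5    6    7    8    9   10
r[n]    0    3    6    9   12   15   18   21   24   27   30

30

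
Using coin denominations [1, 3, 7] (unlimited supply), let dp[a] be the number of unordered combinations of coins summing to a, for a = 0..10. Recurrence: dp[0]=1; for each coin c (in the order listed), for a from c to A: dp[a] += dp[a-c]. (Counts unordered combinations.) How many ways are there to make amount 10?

6

after  coin     0     1     2     3     4     5     6     7     8     9    10
          1     1     1     1     1     1     1     1     1     1     1     1
          3     1     1     1     2     2     2     3     3     3     4     4
          7     1     1     1     2     2     2     3     4     4     5     6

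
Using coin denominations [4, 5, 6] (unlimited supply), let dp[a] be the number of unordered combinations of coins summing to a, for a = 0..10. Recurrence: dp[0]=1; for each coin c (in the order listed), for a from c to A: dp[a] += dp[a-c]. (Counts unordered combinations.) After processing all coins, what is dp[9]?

after  coin     0     1     2     3     4     5     6     7     8     9    10
          4     1     0     0     0     1     0     0     0     1     0     0
          5     1     0     0     0     1     1     0     0     1     1     1
          6     1     0     0     0     1     1     1     0     1     1     2

1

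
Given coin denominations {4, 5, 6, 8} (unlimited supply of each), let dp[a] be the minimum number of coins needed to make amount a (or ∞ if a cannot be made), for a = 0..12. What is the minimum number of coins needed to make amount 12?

 a  0  1  2  3  4  5  6  7  8  9 10 11 12
dp  0  -  -  -  1  1  1  -  1  2  2  2  2
(- denotes ∞ / unreachable)

2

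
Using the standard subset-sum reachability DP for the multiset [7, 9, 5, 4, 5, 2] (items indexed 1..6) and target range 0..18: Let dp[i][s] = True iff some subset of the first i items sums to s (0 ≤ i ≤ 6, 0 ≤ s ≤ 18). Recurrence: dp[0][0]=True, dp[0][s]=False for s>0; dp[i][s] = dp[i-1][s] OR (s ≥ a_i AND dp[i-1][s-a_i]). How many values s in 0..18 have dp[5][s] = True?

i\s   0   1   2   3   4   5   6   7   8   9  10  11  12  13  14  15  16  17  18
  0   T   F   F   F   F   F   F   F   F   F   F   F   F   F   F   F   F   F   F
  1   T   F   F   F   F   F   F   T   F   F   F   F   F   F   F   F   F   F   F
  2   T   F   F   F   F   F   F   T   F   T   F   F   F   F   F   F   T   F   F
  3   T   F   F   F   F   T   F   T   F   T   F   F   T   F   T   F   T   F   F
  4   T   F   F   F   T   T   F   T   F   T   F   T   T   T   T   F   T   F   T
  5   T   F   F   F   T   T   F   T   F   T   T   T   T   T   T   F   T   T   T
  6   T   F   T   F   T   T   T   T   F   T   T   T   T   T   T   T   T   T   T

13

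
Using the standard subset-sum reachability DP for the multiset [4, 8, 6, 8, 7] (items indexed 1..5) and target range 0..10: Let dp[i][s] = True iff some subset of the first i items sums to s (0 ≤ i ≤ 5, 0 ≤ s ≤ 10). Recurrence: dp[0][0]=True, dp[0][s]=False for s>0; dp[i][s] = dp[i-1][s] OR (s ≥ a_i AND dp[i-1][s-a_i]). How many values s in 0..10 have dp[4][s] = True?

i\s   0   1   2   3   4   5   6   7   8   9  10
  0   T   F   F   F   F   F   F   F   F   F   F
  1   T   F   F   F   T   F   F   F   F   F   F
  2   T   F   F   F   T   F   F   F   T   F   F
  3   T   F   F   F   T   F   T   F   T   F   T
  4   T   F   F   F   T   F   T   F   T   F   T
  5   T   F   F   F   T   F   T   T   T   F   T

5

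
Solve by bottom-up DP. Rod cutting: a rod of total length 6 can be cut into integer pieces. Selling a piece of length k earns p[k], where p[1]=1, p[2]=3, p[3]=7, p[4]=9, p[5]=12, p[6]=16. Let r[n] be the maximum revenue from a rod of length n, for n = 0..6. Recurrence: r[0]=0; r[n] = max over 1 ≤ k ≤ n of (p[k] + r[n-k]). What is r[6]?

16

   n    0    1    2    3    4    5    6
r[n]    0    1    3    7    9   12   16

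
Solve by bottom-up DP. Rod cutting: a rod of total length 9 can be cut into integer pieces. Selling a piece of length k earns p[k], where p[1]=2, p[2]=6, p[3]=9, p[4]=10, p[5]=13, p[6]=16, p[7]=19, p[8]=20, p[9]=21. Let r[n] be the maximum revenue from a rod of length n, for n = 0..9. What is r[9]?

27

   n    0    1    2    3    4    5    6    7    8    9
r[n]    0    2    6    9   12   15   18   21   24   27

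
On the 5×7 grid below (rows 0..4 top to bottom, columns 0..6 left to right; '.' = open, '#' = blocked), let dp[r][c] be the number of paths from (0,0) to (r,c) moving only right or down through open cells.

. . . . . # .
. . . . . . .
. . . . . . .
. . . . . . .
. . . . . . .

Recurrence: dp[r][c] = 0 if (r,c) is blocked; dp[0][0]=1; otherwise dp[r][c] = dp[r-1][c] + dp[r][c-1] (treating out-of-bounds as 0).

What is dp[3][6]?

80

r\c   0   1   2   3   4   5   6
  0   1   1   1   1   1   0   0
  1   1   2   3   4   5   5   5
  2   1   3   6  10  15  20  25
  3   1   4  10  20  35  55  80
  4   1   5  15  35  70 125 205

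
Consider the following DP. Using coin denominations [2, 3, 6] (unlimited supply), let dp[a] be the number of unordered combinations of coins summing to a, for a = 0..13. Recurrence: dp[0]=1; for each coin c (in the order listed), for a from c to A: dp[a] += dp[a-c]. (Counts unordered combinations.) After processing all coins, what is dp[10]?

after  coin     0     1     2     3     4     5     6     7     8     9    10    11    12    13
          2     1     0     1     0     1     0     1     0     1     0     1     0     1     0
          3     1     0     1     1     1     1     2     1     2     2     2     2     3     2
          6     1     0     1     1     1     1     3     1     3     3     3     3     6     3

3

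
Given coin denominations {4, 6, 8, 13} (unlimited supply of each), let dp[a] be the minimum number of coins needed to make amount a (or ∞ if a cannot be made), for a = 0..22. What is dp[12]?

 a  0  1  2  3  4  5  6  7  8  9 10 11 12 13 14 15 16 17 18 19 20 21 22
dp  0  -  -  -  1  -  1  -  1  -  2  -  2  1  2  -  2  2  3  2  3  2  3
(- denotes ∞ / unreachable)

2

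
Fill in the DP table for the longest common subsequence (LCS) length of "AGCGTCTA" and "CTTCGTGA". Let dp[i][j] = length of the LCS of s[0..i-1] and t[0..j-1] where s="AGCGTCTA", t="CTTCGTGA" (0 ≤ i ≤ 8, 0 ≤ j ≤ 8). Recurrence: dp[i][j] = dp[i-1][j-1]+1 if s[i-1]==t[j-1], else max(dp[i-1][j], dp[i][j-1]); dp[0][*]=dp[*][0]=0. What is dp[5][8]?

   ''  C  T  T  C  G  T  G  A
''  0  0  0  0  0  0  0  0  0
 A  0  0  0  0  0  0  0  0  1
 G  0  0  0  0  0  1  1  1  1
 C  0  1  1  1  1  1  1  1  1
 G  0  1  1  1  1  2  2  2  2
 T  0  1  2  2  2  2  3  3  3
 C  0  1  2  2  3  3  3  3  3
 T  0  1  2  3  3  3  4  4  4
 A  0  1  2  3  3  3  4  4  5

3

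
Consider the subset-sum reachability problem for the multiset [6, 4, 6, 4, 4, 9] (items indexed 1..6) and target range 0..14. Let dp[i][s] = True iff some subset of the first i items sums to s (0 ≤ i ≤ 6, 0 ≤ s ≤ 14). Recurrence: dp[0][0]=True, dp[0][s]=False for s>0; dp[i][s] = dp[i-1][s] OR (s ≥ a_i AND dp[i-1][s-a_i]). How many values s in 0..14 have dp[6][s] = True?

9

i\s   0   1   2   3   4   5   6   7   8   9  10  11  12  13  14
  0   T   F   F   F   F   F   F   F   F   F   F   F   F   F   F
  1   T   F   F   F   F   F   T   F   F   F   F   F   F   F   F
  2   T   F   F   F   T   F   T   F   F   F   T   F   F   F   F
  3   T   F   F   F   T   F   T   F   F   F   T   F   T   F   F
  4   T   F   F   F   T   F   T   F   T   F   T   F   T   F   T
  5   T   F   F   F   T   F   T   F   T   F   T   F   T   F   T
  6   T   F   F   F   T   F   T   F   T   T   T   F   T   T   T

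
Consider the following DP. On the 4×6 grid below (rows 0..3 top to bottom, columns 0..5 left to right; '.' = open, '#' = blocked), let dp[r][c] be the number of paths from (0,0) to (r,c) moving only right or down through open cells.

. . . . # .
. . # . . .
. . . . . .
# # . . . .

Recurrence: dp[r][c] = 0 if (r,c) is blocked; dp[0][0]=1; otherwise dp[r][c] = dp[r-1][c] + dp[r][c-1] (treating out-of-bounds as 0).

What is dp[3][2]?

3

r\c   0   1   2   3   4   5
  0   1   1   1   1   0   0
  1   1   2   0   1   1   1
  2   1   3   3   4   5   6
  3   0   0   3   7  12  18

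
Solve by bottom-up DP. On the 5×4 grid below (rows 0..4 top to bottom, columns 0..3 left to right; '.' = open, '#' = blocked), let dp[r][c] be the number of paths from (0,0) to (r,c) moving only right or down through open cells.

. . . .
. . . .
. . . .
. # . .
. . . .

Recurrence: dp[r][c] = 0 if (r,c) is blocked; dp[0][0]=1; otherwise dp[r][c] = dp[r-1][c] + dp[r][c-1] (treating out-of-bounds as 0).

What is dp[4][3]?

r\c   0   1   2   3
  0   1   1   1   1
  1   1   2   3   4
  2   1   3   6  10
  3   1   0   6  16
  4   1   1   7  23

23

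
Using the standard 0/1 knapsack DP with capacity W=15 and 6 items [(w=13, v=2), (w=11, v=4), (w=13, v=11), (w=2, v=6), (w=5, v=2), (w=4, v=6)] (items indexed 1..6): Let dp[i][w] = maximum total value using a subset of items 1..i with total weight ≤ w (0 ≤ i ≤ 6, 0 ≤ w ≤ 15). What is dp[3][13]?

11

i\w   0   1   2   3   4   5   6   7   8   9  10  11  12  13  14  15
  0   0   0   0   0   0   0   0   0   0   0   0   0   0   0   0   0
  1   0   0   0   0   0   0   0   0   0   0   0   0   0   2   2   2
  2   0   0   0   0   0   0   0   0   0   0   0   4   4   4   4   4
  3   0   0   0   0   0   0   0   0   0   0   0   4   4  11  11  11
  4   0   0   6   6   6   6   6   6   6   6   6   6   6  11  11  17
  5   0   0   6   6   6   6   6   8   8   8   8   8   8  11  11  17
  6   0   0   6   6   6   6  12  12  12  12  12  14  14  14  14  17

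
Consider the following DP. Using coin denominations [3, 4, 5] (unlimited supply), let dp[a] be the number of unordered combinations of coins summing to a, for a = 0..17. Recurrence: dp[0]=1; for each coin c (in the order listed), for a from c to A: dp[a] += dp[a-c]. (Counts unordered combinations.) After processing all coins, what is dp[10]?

2

after  coin     0     1     2     3     4     5     6     7     8     9    10    11    12    13    14    15    16    17
          3     1     0     0     1     0     0     1     0     0     1     0     0     1     0     0     1     0     0
          4     1     0     0     1     1     0     1     1     1     1     1     1     2     1     1     2     2     1
          5     1     0     0     1     1     1     1     1     2     2     2     2     3     3     3     4     4     4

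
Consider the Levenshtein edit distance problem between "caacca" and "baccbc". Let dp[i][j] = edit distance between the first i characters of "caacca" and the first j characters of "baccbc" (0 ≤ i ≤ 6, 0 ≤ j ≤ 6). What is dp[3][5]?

4

   ''  b  a  c  c  b  c
''  0  1  2  3  4  5  6
 c  1  1  2  2  3  4  5
 a  2  2  1  2  3  4  5
 a  3  3  2  2  3  4  5
 c  4  4  3  2  2  3  4
 c  5  5  4  3  2  3  3
 a  6  6  5  4  3  3  4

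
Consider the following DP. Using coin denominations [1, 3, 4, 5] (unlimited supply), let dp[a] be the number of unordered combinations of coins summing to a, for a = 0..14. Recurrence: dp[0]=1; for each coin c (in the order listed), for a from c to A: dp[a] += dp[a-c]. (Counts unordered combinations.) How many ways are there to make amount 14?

after  coin     0     1     2     3     4     5     6     7     8     9    10    11    12    13    14
          1     1     1     1     1     1     1     1     1     1     1     1     1     1     1     1
          3     1     1     1     2     2     2     3     3     3     4     4     4     5     5     5
          4     1     1     1     2     3     3     4     5     6     7     8     9    11    12    13
          5     1     1     1     2     3     4     5     6     8    10    12    14    17    20    23

23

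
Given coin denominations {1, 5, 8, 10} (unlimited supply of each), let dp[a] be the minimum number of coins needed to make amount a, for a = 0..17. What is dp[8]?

1

 a  0  1  2  3  4  5  6  7  8  9 10 11 12 13 14 15 16 17
dp  0  1  2  3  4  1  2  3  1  2  1  2  3  2  3  2  2  3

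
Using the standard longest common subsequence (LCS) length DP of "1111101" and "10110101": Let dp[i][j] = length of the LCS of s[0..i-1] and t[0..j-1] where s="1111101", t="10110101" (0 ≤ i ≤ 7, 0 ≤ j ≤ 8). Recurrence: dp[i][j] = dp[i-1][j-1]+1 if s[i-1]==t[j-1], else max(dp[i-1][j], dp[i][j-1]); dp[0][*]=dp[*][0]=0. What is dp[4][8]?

4

   ''  1  0  1  1  0  1  0  1
''  0  0  0  0  0  0  0  0  0
 1  0  1  1  1  1  1  1  1  1
 1  0  1  1  2  2  2  2  2  2
 1  0  1  1  2  3  3  3  3  3
 1  0  1  1  2  3  3  4  4  4
 1  0  1  1  2  3  3  4  4  5
 0  0  1  2  2  3  4  4  5  5
 1  0  1  2  3  3  4  5  5  6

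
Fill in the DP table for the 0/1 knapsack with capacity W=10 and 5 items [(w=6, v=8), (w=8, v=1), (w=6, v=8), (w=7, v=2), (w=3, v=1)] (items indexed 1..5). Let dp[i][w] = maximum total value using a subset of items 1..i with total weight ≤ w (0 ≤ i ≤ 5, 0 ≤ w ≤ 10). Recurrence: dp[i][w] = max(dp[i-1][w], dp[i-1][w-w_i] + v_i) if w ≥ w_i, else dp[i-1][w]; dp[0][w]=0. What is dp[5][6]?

i\w   0   1   2   3   4   5   6   7   8   9  10
  0   0   0   0   0   0   0   0   0   0   0   0
  1   0   0   0   0   0   0   8   8   8   8   8
  2   0   0   0   0   0   0   8   8   8   8   8
  3   0   0   0   0   0   0   8   8   8   8   8
  4   0   0   0   0   0   0   8   8   8   8   8
  5   0   0   0   1   1   1   8   8   8   9   9

8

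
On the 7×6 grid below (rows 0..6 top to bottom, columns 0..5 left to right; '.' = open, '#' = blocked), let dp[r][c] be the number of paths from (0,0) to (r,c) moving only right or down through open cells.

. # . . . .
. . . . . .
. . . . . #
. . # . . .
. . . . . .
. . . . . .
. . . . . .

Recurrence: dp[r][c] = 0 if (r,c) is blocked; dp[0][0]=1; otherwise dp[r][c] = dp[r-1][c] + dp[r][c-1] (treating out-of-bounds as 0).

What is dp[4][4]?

17

r\c   0   1   2   3   4   5
  0   1   0   0   0   0   0
  1   1   1   1   1   1   1
  2   1   2   3   4   5   0
  3   1   3   0   4   9   9
  4   1   4   4   8  17  26
  5   1   5   9  17  34  60
  6   1   6  15  32  66 126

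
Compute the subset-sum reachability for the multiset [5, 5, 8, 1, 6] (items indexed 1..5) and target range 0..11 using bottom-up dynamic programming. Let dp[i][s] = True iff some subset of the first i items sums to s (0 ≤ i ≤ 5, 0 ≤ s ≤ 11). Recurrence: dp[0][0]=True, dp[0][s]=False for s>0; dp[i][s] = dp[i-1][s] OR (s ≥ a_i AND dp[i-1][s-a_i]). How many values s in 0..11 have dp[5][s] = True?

9

i\s   0   1   2   3   4   5   6   7   8   9  10  11
  0   T   F   F   F   F   F   F   F   F   F   F   F
  1   T   F   F   F   F   T   F   F   F   F   F   F
  2   T   F   F   F   F   T   F   F   F   F   T   F
  3   T   F   F   F   F   T   F   F   T   F   T   F
  4   T   T   F   F   F   T   T   F   T   T   T   T
  5   T   T   F   F   F   T   T   T   T   T   T   T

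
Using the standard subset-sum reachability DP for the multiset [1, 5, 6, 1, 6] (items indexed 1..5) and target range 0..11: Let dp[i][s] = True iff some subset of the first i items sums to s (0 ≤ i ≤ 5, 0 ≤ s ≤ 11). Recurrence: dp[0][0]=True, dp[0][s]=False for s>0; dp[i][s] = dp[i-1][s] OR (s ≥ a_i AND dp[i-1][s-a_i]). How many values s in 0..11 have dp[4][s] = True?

i\s   0   1   2   3   4   5   6   7   8   9  10  11
  0   T   F   F   F   F   F   F   F   F   F   F   F
  1   T   T   F   F   F   F   F   F   F   F   F   F
  2   T   T   F   F   F   T   T   F   F   F   F   F
  3   T   T   F   F   F   T   T   T   F   F   F   T
  4   T   T   T   F   F   T   T   T   T   F   F   T
  5   T   T   T   F   F   T   T   T   T   F   F   T

8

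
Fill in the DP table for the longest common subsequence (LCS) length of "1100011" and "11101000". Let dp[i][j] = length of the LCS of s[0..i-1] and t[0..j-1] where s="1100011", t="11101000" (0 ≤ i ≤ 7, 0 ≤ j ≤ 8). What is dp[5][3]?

2

   ''  1  1  1  0  1  0  0  0
''  0  0  0  0  0  0  0  0  0
 1  0  1  1  1  1  1  1  1  1
 1  0  1  2  2  2  2  2  2  2
 0  0  1  2  2  3  3  3  3  3
 0  0  1  2  2  3  3  4  4  4
 0  0  1  2  2  3  3  4  5  5
 1  0  1  2  3  3  4  4  5  5
 1  0  1  2  3  3  4  4  5  5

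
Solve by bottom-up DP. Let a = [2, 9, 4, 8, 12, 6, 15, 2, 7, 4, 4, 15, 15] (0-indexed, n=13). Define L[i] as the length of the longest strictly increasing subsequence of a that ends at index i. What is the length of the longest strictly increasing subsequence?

5

   i    0    1    2    3    4    5    6    7    8    9   10   11   12
a[i]    2    9    4    8   12    6   15    2    7    4    4   15   15
L[i]    1    2    2    3    4    3    5    1    4    2    2    5    5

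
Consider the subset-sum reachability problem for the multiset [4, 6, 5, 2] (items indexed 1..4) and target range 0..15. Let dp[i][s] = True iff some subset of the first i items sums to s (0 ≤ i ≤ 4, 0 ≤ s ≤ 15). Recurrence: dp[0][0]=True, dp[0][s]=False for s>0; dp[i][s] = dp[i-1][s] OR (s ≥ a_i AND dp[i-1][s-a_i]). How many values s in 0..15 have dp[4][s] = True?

i\s   0   1   2   3   4   5   6   7   8   9  10  11  12  13  14  15
  0   T   F   F   F   F   F   F   F   F   F   F   F   F   F   F   F
  1   T   F   F   F   T   F   F   F   F   F   F   F   F   F   F   F
  2   T   F   F   F   T   F   T   F   F   F   T   F   F   F   F   F
  3   T   F   F   F   T   T   T   F   F   T   T   T   F   F   F   T
  4   T   F   T   F   T   T   T   T   T   T   T   T   T   T   F   T

13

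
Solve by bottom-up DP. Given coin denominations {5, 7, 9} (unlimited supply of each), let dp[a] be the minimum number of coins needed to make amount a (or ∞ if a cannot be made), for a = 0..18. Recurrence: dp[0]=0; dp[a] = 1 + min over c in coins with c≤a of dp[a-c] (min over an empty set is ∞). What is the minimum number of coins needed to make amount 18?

 a  0  1  2  3  4  5  6  7  8  9 10 11 12 13 14 15 16 17 18
dp  0  -  -  -  -  1  -  1  -  1  2  -  2  -  2  3  2  3  2
(- denotes ∞ / unreachable)

2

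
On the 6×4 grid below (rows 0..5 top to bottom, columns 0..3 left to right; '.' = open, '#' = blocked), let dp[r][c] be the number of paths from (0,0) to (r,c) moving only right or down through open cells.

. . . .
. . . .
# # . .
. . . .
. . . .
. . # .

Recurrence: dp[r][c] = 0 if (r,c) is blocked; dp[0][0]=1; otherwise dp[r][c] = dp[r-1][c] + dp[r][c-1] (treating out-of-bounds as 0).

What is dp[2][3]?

r\c   0   1   2   3
  0   1   1   1   1
  1   1   2   3   4
  2   0   0   3   7
  3   0   0   3  10
  4   0   0   3  13
  5   0   0   0  13

7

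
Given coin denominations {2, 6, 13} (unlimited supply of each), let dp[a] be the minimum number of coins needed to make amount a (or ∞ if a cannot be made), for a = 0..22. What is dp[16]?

 a  0  1  2  3  4  5  6  7  8  9 10 11 12 13 14 15 16 17 18 19 20 21 22
dp  0  -  1  -  2  -  1  -  2  -  3  -  2  1  3  2  4  3  3  2  4  3  5
(- denotes ∞ / unreachable)

4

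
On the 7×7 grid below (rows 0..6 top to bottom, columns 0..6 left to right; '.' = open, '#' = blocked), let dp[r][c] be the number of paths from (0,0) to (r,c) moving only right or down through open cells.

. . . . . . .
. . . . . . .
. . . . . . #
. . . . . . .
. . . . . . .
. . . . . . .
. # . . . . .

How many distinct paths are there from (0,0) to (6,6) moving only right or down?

r\c   0   1   2   3   4   5   6
  0   1   1   1   1   1   1   1
  1   1   2   3   4   5   6   7
  2   1   3   6  10  15  21   0
  3   1   4  10  20  35  56  56
  4   1   5  15  35  70 126 182
  5   1   6  21  56 126 252 434
  6   1   0  21  77 203 455 889

889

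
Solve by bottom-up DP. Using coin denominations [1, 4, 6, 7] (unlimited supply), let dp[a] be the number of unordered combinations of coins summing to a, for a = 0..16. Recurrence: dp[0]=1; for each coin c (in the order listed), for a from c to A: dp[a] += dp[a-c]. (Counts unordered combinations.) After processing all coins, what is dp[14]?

12

after  coin     0     1     2     3     4     5     6     7     8     9    10    11    12    13    14    15    16
          1     1     1     1     1     1     1     1     1     1     1     1     1     1     1     1     1     1
          4     1     1     1     1     2     2     2     2     3     3     3     3     4     4     4     4     5
          6     1     1     1     1     2     2     3     3     4     4     5     5     7     7     8     8    10
          7     1     1     1     1     2     2     3     4     5     5     6     7     9    10    12    13    15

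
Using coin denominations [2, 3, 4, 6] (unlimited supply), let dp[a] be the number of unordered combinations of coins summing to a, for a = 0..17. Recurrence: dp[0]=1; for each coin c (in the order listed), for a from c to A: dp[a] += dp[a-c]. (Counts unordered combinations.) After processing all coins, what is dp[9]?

after  coin     0     1     2     3     4     5     6     7     8     9    10    11    12    13    14    15    16    17
          2     1     0     1     0     1     0     1     0     1     0     1     0     1     0     1     0     1     0
          3     1     0     1     1     1     1     2     1     2     2     2     2     3     2     3     3     3     3
          4     1     0     1     1     2     1     3     2     4     3     5     4     7     5     8     7    10     8
          6     1     0     1     1     2     1     4     2     5     4     7     5    11     7    13    11    17    13

4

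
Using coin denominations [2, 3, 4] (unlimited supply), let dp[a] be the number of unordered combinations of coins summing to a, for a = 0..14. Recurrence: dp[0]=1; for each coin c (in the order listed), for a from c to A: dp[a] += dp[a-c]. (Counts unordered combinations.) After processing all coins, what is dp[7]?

after  coin     0     1     2     3     4     5     6     7     8     9    10    11    12    13    14
          2     1     0     1     0     1     0     1     0     1     0     1     0     1     0     1
          3     1     0     1     1     1     1     2     1     2     2     2     2     3     2     3
          4     1     0     1     1     2     1     3     2     4     3     5     4     7     5     8

2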